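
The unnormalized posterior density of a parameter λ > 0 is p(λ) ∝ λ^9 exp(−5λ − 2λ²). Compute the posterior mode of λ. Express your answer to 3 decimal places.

ℓ'(λ) = 9/λ − 5 − 4λ. Setting this to zero and multiplying by λ: 4λ² + 5λ − 9 = 0.
λ = (−5 + √(5² + 4·4·9)) / (2·4) = (−5 + √169) / 8 = (−5 + 13)/8 = 1.
ℓ''(λ) = −9/λ² − 4 < 0, confirming a maximum.

λ̂_MAP = 1.000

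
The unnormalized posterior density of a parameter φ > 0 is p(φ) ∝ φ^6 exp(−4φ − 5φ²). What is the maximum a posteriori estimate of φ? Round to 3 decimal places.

φ̂_MAP = 0.600

ℓ'(φ) = 6/φ − 4 − 10φ. Setting this to zero and multiplying by φ: 10φ² + 4φ − 6 = 0.
φ = (−4 + √(4² + 4·10·6)) / (2·10) = (−4 + √256) / 20 = (−4 + 16)/20 = 3/5.
ℓ''(φ) = −6/φ² − 10 < 0, confirming a maximum.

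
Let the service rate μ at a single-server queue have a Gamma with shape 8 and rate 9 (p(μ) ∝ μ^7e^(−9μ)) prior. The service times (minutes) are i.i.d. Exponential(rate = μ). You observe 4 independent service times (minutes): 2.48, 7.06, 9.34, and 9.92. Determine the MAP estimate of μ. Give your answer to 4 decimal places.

μ̂_MAP = 0.2910

The Exponential(rate=μ) likelihood is ∝ μ^n e^(−μΣtᵢ). Here n = 4 and Σtᵢ = 2.48 + 7.06 + 9.34 + 9.92 = 28.80.
Posterior ∝ μ^7e^(−9μ) · μ^4e^(−28.80μ) = μ^11e^(−37.80μ), i.e. Gamma(12, 37.80).
Mode = (a−1)/b = 11/37.80 ≈ 0.2910.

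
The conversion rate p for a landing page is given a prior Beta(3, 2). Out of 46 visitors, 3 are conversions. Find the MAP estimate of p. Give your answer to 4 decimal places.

Prior: Beta(3, 2).
Data: 3 successes in 46 trials. The binomial likelihood contributes p^3(1−p)^43, so the posterior is Beta(3+3, 2+43) = Beta(6, 45).
For Beta(a, b) with a, b > 1 the mode is (a−1)/(a+b−2) = 5/49 ≈ 0.1020.

p̂_MAP = 0.1020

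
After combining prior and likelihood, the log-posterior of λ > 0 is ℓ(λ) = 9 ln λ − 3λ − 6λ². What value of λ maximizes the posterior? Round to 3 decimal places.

ℓ'(λ) = 9/λ − 3 − 12λ. Setting this to zero and multiplying by λ: 12λ² + 3λ − 9 = 0.
λ = (−3 + √(3² + 4·12·9)) / (2·12) = (−3 + √441) / 24 = (−3 + 21)/24 = 3/4.
ℓ''(λ) = −9/λ² − 12 < 0, confirming a maximum.

λ̂_MAP = 0.750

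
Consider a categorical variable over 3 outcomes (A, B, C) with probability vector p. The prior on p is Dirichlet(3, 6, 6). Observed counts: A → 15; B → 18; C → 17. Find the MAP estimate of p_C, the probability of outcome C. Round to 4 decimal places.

MAP estimate of p_C = 0.3548

The posterior is Dirichlet(αᵢ + nᵢ) = Dirichlet(18, 24, 23).
For a Dirichlet(a₁,…,a_K) with all aᵢ > 1, the mode has j-th component (aⱼ − 1)/(Σaᵢ − K).
Here Σaᵢ = 65 and K = 3, so p_C = (23 − 1)/(65 − 3) = 22/62 ≈ 0.3548.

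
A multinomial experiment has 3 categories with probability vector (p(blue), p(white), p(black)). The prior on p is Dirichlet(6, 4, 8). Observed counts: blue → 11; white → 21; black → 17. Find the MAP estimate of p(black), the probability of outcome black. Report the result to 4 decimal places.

MAP estimate of p(black) = 0.3750

The posterior is Dirichlet(αᵢ + nᵢ) = Dirichlet(17, 25, 25).
For a Dirichlet(a₁,…,a_K) with all aᵢ > 1, the mode has j-th component (aⱼ − 1)/(Σaᵢ − K).
Here Σaᵢ = 67 and K = 3, so p(black) = (25 − 1)/(67 − 3) = 24/64 ≈ 0.3750.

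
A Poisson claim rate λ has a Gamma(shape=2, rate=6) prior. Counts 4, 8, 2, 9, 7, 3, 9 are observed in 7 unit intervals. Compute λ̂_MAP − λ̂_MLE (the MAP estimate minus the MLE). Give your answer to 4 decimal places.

Σxᵢ = 42. Posterior is Gamma(44, 13); MAP = (44−1)/13 = 43/13 ≈ 3.30769.
MLE = x̄ = 42/7 ≈ 6.00000.
Difference = 43/13 − 42/7 = -35/13 ≈ -2.6923.

MAP − MLE = -2.6923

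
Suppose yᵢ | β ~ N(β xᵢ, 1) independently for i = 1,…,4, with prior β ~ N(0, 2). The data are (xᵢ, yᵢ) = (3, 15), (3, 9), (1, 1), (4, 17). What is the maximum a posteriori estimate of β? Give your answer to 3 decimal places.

β̂_MAP = 3.972

log p(β | y) = −Σ(yᵢ − βxᵢ)²/(2·1) − β²/(2·2) + const.
Setting the derivative to zero: Σxᵢ(yᵢ − βxᵢ)/1 − β/2 = 0, so β = Σxᵢyᵢ / (Σxᵢ² + σ²/τ²).
Σxᵢyᵢ = 3·15 + 3·9 + 1·1 + 4·17 = 141; Σxᵢ² = 35; σ²/τ² = 0.5.
β̂_MAP = 141 / (35 + 0.5) = 141/35.5 ≈ 3.972.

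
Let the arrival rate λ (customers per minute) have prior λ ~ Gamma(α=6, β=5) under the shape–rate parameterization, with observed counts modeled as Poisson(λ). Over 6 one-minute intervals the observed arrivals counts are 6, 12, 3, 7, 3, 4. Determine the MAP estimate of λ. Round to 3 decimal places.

Σxᵢ = 6+12+3+7+3+4 = 35, with n = 6.
Posterior ∝ λ^5e^(−5λ) · λ^35e^(−6λ) = λ^40e^(−11λ), i.e. Gamma(shape=41, rate=11).
The mode of a Gamma(a, b) with a ≥ 1 (shape–rate) is (a−1)/b = 40/11 ≈ 3.636.

λ̂_MAP = 3.636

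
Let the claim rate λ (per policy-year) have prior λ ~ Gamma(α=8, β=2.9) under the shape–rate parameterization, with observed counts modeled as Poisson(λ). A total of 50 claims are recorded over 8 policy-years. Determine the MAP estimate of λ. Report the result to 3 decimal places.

Σxᵢ = 50, n = 8.
Posterior ∝ λ^7e^(−2.9λ) · λ^50e^(−8λ) = λ^57e^(−10.9λ), i.e. Gamma(shape=58, rate=10.9).
The mode of a Gamma(a, b) with a ≥ 1 (shape–rate) is (a−1)/b = 57/10.9 ≈ 5.229.

λ̂_MAP = 5.229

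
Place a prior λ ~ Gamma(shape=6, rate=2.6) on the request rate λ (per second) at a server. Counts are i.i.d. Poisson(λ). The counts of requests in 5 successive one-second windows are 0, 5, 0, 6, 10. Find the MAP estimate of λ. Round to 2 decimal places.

Σxᵢ = 0+5+0+6+10 = 21, with n = 5.
Posterior ∝ λ^5e^(−2.6λ) · λ^21e^(−5λ) = λ^26e^(−7.6λ), i.e. Gamma(shape=27, rate=7.6).
The mode of a Gamma(a, b) with a ≥ 1 (shape–rate) is (a−1)/b = 26/7.6 ≈ 3.42.

λ̂_MAP = 3.42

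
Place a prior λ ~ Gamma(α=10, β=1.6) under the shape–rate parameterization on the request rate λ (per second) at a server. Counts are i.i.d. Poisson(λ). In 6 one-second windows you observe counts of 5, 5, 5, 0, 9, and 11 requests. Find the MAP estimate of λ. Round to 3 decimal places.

Σxᵢ = 5+5+5+0+9+11 = 35, with n = 6.
Posterior ∝ λ^9e^(−1.6λ) · λ^35e^(−6λ) = λ^44e^(−7.6λ), i.e. Gamma(shape=45, rate=7.6).
The mode of a Gamma(a, b) with a ≥ 1 (shape–rate) is (a−1)/b = 44/7.6 ≈ 5.789.

λ̂_MAP = 5.789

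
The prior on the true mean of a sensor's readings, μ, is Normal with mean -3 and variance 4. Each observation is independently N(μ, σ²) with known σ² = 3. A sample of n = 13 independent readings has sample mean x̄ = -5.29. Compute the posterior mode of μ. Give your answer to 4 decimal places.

n = 13, x̄ = -5.29.
For a Normal prior and Normal likelihood with known variance, the posterior is Normal; its mode equals its mean, the precision-weighted average.
Prior precision 1/σ₀² = 1/4 = 0.25; data precision n/σ² = 13/3.
μ̂ = (0.25·(-3) + (13/3)·(-5.29)) / (0.25 + 13/3) = (-3551/150)/(55/12) = -7102/1375 ≈ -5.1651.

μ̂_MAP = -5.1651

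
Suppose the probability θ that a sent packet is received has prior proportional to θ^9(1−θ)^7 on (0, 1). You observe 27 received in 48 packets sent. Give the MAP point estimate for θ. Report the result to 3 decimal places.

θ̂_MAP = 0.563

The prior density ∝ θ^9(1−θ)^7 is the kernel of Beta(10, 8).
Data: 27 successes in 48 trials. The binomial likelihood contributes θ^27(1−θ)^21, so the posterior is Beta(10+27, 8+21) = Beta(37, 29).
For Beta(a, b) with a, b > 1 the mode is (a−1)/(a+b−2) = 36/64 ≈ 0.563.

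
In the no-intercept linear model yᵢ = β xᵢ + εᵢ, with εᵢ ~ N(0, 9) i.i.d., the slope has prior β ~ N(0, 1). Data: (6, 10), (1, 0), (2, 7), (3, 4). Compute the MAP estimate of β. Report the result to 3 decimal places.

log p(β | y) = −Σ(yᵢ − βxᵢ)²/(2·9) − β²/(2·1) + const.
Setting the derivative to zero: Σxᵢ(yᵢ − βxᵢ)/9 − β/1 = 0, so β = Σxᵢyᵢ / (Σxᵢ² + σ²/τ²).
Σxᵢyᵢ = 6·10 + 1·0 + 2·7 + 3·4 = 86; Σxᵢ² = 50; σ²/τ² = 9.
β̂_MAP = 86 / (50 + 9) = 86/59 ≈ 1.458.

β̂_MAP = 1.458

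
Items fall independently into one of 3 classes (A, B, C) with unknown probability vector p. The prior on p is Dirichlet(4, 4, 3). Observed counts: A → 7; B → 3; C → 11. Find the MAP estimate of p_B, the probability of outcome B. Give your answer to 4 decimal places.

MAP estimate of p_B = 0.2069

The posterior is Dirichlet(αᵢ + nᵢ) = Dirichlet(11, 7, 14).
For a Dirichlet(a₁,…,a_K) with all aᵢ > 1, the mode has j-th component (aⱼ − 1)/(Σaᵢ − K).
Here Σaᵢ = 32 and K = 3, so p_B = (7 − 1)/(32 − 3) = 6/29 ≈ 0.2069.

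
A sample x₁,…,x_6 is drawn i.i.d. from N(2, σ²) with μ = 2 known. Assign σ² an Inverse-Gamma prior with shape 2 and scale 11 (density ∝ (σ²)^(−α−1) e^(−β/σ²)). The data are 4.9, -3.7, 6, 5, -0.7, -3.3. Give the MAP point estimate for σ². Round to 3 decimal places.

σ̂²_MAP = 10.273

Sum of squared deviations about the known mean: SS = (4.9−2)² + (-3.7−2)² + (6−2)² + (5−2)² + (-0.7−2)² + (-3.3−2)² = 101.28.
The Normal likelihood contributes (σ²)^(−n/2) exp(−SS/(2σ²)), so the posterior is Inverse-Gamma(α + n/2, β + SS/2) = Inverse-Gamma(5, 61.64).
The mode of Inverse-Gamma(a, b) is b/(a+1) = 61.64/6 ≈ 10.273.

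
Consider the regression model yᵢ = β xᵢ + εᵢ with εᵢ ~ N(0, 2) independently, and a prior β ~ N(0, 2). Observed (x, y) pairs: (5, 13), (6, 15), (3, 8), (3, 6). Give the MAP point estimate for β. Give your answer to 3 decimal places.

log p(β | y) = −Σ(yᵢ − βxᵢ)²/(2·2) − β²/(2·2) + const.
Setting the derivative to zero: Σxᵢ(yᵢ − βxᵢ)/2 − β/2 = 0, so β = Σxᵢyᵢ / (Σxᵢ² + σ²/τ²).
Σxᵢyᵢ = 5·13 + 6·15 + 3·8 + 3·6 = 197; Σxᵢ² = 79; σ²/τ² = 1.
β̂_MAP = 197 / (79 + 1) = 197/80 ≈ 2.463.

β̂_MAP = 2.463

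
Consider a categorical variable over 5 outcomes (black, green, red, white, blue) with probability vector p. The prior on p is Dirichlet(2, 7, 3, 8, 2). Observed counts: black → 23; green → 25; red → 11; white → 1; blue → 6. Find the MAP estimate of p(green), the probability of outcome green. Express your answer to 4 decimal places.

MAP estimate of p(green) = 0.3735

The posterior is Dirichlet(αᵢ + nᵢ) = Dirichlet(25, 32, 14, 9, 8).
For a Dirichlet(a₁,…,a_K) with all aᵢ > 1, the mode has j-th component (aⱼ − 1)/(Σaᵢ − K).
Here Σaᵢ = 88 and K = 5, so p(green) = (32 − 1)/(88 − 5) = 31/83 ≈ 0.3735.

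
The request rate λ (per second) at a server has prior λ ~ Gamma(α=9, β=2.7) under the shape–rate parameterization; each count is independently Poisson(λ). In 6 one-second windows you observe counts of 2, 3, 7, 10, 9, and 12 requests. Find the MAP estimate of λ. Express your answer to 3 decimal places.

Σxᵢ = 2+3+7+10+9+12 = 43, with n = 6.
Posterior ∝ λ^8e^(−2.7λ) · λ^43e^(−6λ) = λ^51e^(−8.7λ), i.e. Gamma(shape=52, rate=8.7).
The mode of a Gamma(a, b) with a ≥ 1 (shape–rate) is (a−1)/b = 51/8.7 ≈ 5.862.

λ̂_MAP = 5.862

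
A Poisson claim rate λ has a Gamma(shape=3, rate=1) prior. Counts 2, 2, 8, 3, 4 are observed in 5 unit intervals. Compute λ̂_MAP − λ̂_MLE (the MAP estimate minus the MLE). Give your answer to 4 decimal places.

MAP − MLE = -0.3000

Σxᵢ = 19. Posterior is Gamma(22, 6); MAP = (22−1)/6 = 21/6 ≈ 3.50000.
MLE = x̄ = 19/5 ≈ 3.80000.
Difference = 21/6 − 19/5 = -3/10 ≈ -0.3000.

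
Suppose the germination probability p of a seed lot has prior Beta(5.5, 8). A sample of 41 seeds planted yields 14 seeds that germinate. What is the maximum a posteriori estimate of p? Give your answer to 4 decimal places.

Prior: Beta(5.5, 8).
Data: 14 successes in 41 trials. The binomial likelihood contributes p^14(1−p)^27, so the posterior is Beta(5.5+14, 8+27) = Beta(19.5, 35).
For Beta(a, b) with a, b > 1 the mode is (a−1)/(a+b−2) = 18.5/52.5 ≈ 0.3524.

p̂_MAP = 0.3524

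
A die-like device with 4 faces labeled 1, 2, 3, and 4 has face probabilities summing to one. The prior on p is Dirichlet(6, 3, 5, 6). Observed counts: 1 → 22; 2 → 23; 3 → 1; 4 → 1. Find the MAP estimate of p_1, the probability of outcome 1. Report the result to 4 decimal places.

MAP estimate: 0.4286

The posterior is Dirichlet(αᵢ + nᵢ) = Dirichlet(28, 26, 6, 7).
For a Dirichlet(a₁,…,a_K) with all aᵢ > 1, the mode has j-th component (aⱼ − 1)/(Σaᵢ − K).
Here Σaᵢ = 67 and K = 4, so p_1 = (28 − 1)/(67 − 4) = 27/63 ≈ 0.4286.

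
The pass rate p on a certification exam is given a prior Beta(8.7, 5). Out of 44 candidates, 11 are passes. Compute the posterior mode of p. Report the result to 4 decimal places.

Prior: Beta(8.7, 5).
Data: 11 successes in 44 trials. The binomial likelihood contributes p^11(1−p)^33, so the posterior is Beta(8.7+11, 5+33) = Beta(19.7, 38).
For Beta(a, b) with a, b > 1 the mode is (a−1)/(a+b−2) = 18.7/55.7 ≈ 0.3357.

p̂_MAP = 0.3357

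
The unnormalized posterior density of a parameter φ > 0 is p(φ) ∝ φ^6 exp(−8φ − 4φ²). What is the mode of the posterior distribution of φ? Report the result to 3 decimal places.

ℓ'(φ) = 6/φ − 8 − 8φ. Setting this to zero and multiplying by φ: 8φ² + 8φ − 6 = 0.
φ = (−8 + √(8² + 4·8·6)) / (2·8) = (−8 + √256) / 16 = (−8 + 16)/16 = 1/2.
ℓ''(φ) = −6/φ² − 8 < 0, confirming a maximum.

φ̂_MAP = 0.500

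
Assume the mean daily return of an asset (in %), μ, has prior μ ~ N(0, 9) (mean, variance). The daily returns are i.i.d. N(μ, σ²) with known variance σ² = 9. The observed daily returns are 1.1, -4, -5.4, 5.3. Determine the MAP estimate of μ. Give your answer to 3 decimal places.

μ̂_MAP = -0.600

n = 4; x̄ = (1.1 + (-4) + (-5.4) + 5.3)/4 = -3/4 = -0.75.
For a Normal prior and Normal likelihood with known variance, the posterior is Normal; its mode equals its mean, the precision-weighted average.
Prior precision 1/σ₀² = 1/9; data precision n/σ² = 4/9.
μ̂ = ((1/9)·0 + (4/9)·(-0.75)) / (1/9 + 4/9) = (-1/3)/(5/9) = -0.600.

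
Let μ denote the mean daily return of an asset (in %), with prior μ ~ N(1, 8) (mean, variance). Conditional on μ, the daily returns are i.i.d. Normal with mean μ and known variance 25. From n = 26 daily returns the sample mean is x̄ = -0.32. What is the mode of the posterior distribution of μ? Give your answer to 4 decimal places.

n = 26, x̄ = -0.32.
For a Normal prior and Normal likelihood with known variance, the posterior is Normal; its mode equals its mean, the precision-weighted average.
Prior precision 1/σ₀² = 1/8 = 0.125; data precision n/σ² = 26/25 = 1.04.
μ̂ = (0.125·1 + 1.04·(-0.32)) / (0.125 + 1.04) = (-0.2078)/1.165 = -1039/5825 ≈ -0.1784.

μ̂_MAP = -0.1784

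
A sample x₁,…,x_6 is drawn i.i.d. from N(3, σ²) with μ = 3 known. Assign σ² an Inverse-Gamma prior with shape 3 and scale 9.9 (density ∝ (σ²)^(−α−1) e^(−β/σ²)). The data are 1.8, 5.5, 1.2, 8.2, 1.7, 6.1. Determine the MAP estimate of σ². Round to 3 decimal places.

Sum of squared deviations about the known mean: SS = (1.8−3)² + (5.5−3)² + (1.2−3)² + (8.2−3)² + (1.7−3)² + (6.1−3)² = 49.27.
The Normal likelihood contributes (σ²)^(−n/2) exp(−SS/(2σ²)), so the posterior is Inverse-Gamma(α + n/2, β + SS/2) = Inverse-Gamma(6, 34.535).
The mode of Inverse-Gamma(a, b) is b/(a+1) = 34.535/7 ≈ 4.934.

σ̂²_MAP = 4.934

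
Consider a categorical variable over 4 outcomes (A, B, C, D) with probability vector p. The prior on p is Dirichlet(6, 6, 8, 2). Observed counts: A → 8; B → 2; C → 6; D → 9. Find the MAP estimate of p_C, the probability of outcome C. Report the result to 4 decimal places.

MAP estimate of p_C = 0.3023

The posterior is Dirichlet(αᵢ + nᵢ) = Dirichlet(14, 8, 14, 11).
For a Dirichlet(a₁,…,a_K) with all aᵢ > 1, the mode has j-th component (aⱼ − 1)/(Σaᵢ − K).
Here Σaᵢ = 47 and K = 4, so p_C = (14 − 1)/(47 − 4) = 13/43 ≈ 0.3023.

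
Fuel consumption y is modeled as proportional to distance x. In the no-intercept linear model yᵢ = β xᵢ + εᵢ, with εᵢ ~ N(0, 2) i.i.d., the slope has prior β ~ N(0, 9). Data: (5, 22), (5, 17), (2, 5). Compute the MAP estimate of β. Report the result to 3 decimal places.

log p(β | y) = −Σ(yᵢ − βxᵢ)²/(2·2) − β²/(2·9) + const.
Setting the derivative to zero: Σxᵢ(yᵢ − βxᵢ)/2 − β/9 = 0, so β = Σxᵢyᵢ / (Σxᵢ² + σ²/τ²).
Σxᵢyᵢ = 5·22 + 5·17 + 2·5 = 205; Σxᵢ² = 54; σ²/τ² = 2/9.
β̂_MAP = 205 / (54 + 2/9) = 205/(488/9) = 1845/488 ≈ 3.781.

β̂_MAP = 3.781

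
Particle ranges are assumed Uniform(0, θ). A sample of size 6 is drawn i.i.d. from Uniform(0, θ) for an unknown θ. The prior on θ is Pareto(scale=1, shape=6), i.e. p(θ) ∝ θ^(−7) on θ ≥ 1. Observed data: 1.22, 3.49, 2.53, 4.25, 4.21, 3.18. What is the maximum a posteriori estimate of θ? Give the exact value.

The Uniform(0, θ) likelihood is θ^(−n) for θ ≥ max(xᵢ), zero otherwise. Here max(xᵢ) = 4.25.
Posterior ∝ θ^(−7) · θ^(−6) = θ^(−13) on θ ≥ max(1, 4.25) = 4.25.
This density is strictly decreasing in θ, so the posterior mode lies at the lower boundary of the support.

θ̂_MAP = 4.25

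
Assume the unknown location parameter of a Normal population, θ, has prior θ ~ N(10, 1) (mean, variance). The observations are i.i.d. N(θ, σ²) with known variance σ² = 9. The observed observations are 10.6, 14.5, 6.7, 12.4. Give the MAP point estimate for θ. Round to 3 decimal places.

n = 4; x̄ = (10.6 + 14.5 + 6.7 + 12.4)/4 = 44.2/4 = 11.05.
For a Normal prior and Normal likelihood with known variance, the posterior is Normal; its mode equals its mean, the precision-weighted average.
Prior precision 1/σ₀² = 1/1 = 1; data precision n/σ² = 4/9.
θ̂ = (1·10 + (4/9)·11.05) / (1 + 4/9) = (671/45)/(13/9) = 671/65 ≈ 10.323.

θ̂_MAP = 10.323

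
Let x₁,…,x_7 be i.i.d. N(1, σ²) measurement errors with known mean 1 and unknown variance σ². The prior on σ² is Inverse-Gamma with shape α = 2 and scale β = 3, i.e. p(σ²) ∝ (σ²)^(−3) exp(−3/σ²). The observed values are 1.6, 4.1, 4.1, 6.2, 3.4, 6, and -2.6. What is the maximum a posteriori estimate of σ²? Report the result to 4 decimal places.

Sum of squared deviations about the known mean: SS = (1.6−1)² + (4.1−1)² + (4.1−1)² + (6.2−1)² + (3.4−1)² + (6−1)² + (-2.6−1)² = 90.34.
The Normal likelihood contributes (σ²)^(−n/2) exp(−SS/(2σ²)), so the posterior is Inverse-Gamma(α + n/2, β + SS/2) = Inverse-Gamma(5.5, 48.17).
The mode of Inverse-Gamma(a, b) is b/(a+1) = 48.17/6.5 ≈ 7.4108.

σ̂²_MAP = 7.4108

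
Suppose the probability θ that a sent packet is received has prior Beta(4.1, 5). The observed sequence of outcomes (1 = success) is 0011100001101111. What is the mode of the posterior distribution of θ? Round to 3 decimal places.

θ̂_MAP = 0.524

Prior: Beta(4.1, 5).
Data: 9 successes in 16 trials (from the sequence). The binomial likelihood contributes θ^9(1−θ)^7, so the posterior is Beta(4.1+9, 5+7) = Beta(13.1, 12).
For Beta(a, b) with a, b > 1 the mode is (a−1)/(a+b−2) = 12.1/23.1 ≈ 0.524.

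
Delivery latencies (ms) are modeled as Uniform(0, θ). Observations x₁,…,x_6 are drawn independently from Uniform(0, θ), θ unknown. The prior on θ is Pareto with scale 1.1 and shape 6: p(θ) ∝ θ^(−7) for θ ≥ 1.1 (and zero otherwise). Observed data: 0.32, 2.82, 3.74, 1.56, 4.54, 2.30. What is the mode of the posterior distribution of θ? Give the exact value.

θ̂_MAP = 4.54

The Uniform(0, θ) likelihood is θ^(−n) for θ ≥ max(xᵢ), zero otherwise. Here max(xᵢ) = 4.54.
Posterior ∝ θ^(−7) · θ^(−6) = θ^(−13) on θ ≥ max(1.1, 4.54) = 4.54.
This density is strictly decreasing in θ, so the posterior mode lies at the lower boundary of the support.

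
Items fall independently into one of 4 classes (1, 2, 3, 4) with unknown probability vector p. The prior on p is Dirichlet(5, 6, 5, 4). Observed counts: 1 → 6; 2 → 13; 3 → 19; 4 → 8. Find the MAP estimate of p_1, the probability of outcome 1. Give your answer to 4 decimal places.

MAP estimate: 0.1613

The posterior is Dirichlet(αᵢ + nᵢ) = Dirichlet(11, 19, 24, 12).
For a Dirichlet(a₁,…,a_K) with all aᵢ > 1, the mode has j-th component (aⱼ − 1)/(Σaᵢ − K).
Here Σaᵢ = 66 and K = 4, so p_1 = (11 − 1)/(66 − 4) = 10/62 ≈ 0.1613.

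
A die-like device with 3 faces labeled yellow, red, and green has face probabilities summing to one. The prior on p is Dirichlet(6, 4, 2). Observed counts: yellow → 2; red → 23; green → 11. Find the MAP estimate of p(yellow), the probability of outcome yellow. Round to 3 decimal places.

MAP estimate of p(yellow) = 0.156

The posterior is Dirichlet(αᵢ + nᵢ) = Dirichlet(8, 27, 13).
For a Dirichlet(a₁,…,a_K) with all aᵢ > 1, the mode has j-th component (aⱼ − 1)/(Σaᵢ − K).
Here Σaᵢ = 48 and K = 3, so p(yellow) = (8 − 1)/(48 − 3) = 7/45 ≈ 0.156.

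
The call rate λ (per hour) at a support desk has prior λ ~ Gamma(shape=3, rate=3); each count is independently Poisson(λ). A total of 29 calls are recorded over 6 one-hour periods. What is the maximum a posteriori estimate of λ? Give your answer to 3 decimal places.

λ̂_MAP = 3.444

Σxᵢ = 29, n = 6.
Posterior ∝ λ^2e^(−3λ) · λ^29e^(−6λ) = λ^31e^(−9λ), i.e. Gamma(shape=32, rate=9).
The mode of a Gamma(a, b) with a ≥ 1 (shape–rate) is (a−1)/b = 31/9 ≈ 3.444.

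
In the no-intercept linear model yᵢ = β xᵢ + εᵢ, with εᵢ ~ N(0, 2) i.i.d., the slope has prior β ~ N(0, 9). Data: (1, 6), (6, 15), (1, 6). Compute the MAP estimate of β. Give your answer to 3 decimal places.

log p(β | y) = −Σ(yᵢ − βxᵢ)²/(2·2) − β²/(2·9) + const.
Setting the derivative to zero: Σxᵢ(yᵢ − βxᵢ)/2 − β/9 = 0, so β = Σxᵢyᵢ / (Σxᵢ² + σ²/τ²).
Σxᵢyᵢ = 1·6 + 6·15 + 1·6 = 102; Σxᵢ² = 38; σ²/τ² = 2/9.
β̂_MAP = 102 / (38 + 2/9) = 102/(344/9) = 459/172 ≈ 2.669.

β̂_MAP = 2.669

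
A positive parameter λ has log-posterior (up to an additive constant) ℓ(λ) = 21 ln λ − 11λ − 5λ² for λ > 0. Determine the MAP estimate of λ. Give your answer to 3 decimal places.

λ̂_MAP = 1.000

ℓ'(λ) = 21/λ − 11 − 10λ. Setting this to zero and multiplying by λ: 10λ² + 11λ − 21 = 0.
λ = (−11 + √(11² + 4·10·21)) / (2·10) = (−11 + √961) / 20 = (−11 + 31)/20 = 1.
ℓ''(λ) = −21/λ² − 10 < 0, confirming a maximum.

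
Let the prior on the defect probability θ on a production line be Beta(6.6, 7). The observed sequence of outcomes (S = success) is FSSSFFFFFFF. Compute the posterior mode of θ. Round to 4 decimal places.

θ̂_MAP = 0.3805

Prior: Beta(6.6, 7).
Data: 3 successes in 11 trials (from the sequence). The binomial likelihood contributes θ^3(1−θ)^8, so the posterior is Beta(6.6+3, 7+8) = Beta(9.6, 15).
For Beta(a, b) with a, b > 1 the mode is (a−1)/(a+b−2) = 8.6/22.6 ≈ 0.3805.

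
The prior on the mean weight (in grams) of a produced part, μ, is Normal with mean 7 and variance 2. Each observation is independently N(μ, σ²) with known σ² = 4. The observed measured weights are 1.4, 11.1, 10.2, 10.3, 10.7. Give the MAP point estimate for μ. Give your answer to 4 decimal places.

n = 5; x̄ = (1.4 + 11.1 + 10.2 + 10.3 + 10.7)/5 = 43.7/5 = 8.74.
For a Normal prior and Normal likelihood with known variance, the posterior is Normal; its mode equals its mean, the precision-weighted average.
Prior precision 1/σ₀² = 1/2 = 0.5; data precision n/σ² = 5/4 = 1.25.
μ̂ = (0.5·7 + 1.25·8.74) / (0.5 + 1.25) = 14.425/1.75 = 577/70 ≈ 8.2429.

μ̂_MAP = 8.2429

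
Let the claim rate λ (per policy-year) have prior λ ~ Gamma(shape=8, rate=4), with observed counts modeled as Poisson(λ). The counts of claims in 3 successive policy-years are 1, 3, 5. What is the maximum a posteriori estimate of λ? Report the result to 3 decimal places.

λ̂_MAP = 2.286

Σxᵢ = 1+3+5 = 9, with n = 3.
Posterior ∝ λ^7e^(−4λ) · λ^9e^(−3λ) = λ^16e^(−7λ), i.e. Gamma(shape=17, rate=7).
The mode of a Gamma(a, b) with a ≥ 1 (shape–rate) is (a−1)/b = 16/7 ≈ 2.286.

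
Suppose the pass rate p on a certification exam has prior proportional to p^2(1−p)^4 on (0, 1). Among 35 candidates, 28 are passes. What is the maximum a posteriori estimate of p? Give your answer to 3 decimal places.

The prior density ∝ p^2(1−p)^4 is the kernel of Beta(3, 5).
Data: 28 successes in 35 trials. The binomial likelihood contributes p^28(1−p)^7, so the posterior is Beta(3+28, 5+7) = Beta(31, 12).
For Beta(a, b) with a, b > 1 the mode is (a−1)/(a+b−2) = 30/41 ≈ 0.732.

p̂_MAP = 0.732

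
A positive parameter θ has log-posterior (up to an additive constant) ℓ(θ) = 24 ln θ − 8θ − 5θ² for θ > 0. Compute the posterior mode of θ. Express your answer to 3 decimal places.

θ̂_MAP = 1.200

ℓ'(θ) = 24/θ − 8 − 10θ. Setting this to zero and multiplying by θ: 10θ² + 8θ − 24 = 0.
θ = (−8 + √(8² + 4·10·24)) / (2·10) = (−8 + √1024) / 20 = (−8 + 32)/20 = 6/5.
ℓ''(θ) = −24/θ² − 10 < 0, confirming a maximum.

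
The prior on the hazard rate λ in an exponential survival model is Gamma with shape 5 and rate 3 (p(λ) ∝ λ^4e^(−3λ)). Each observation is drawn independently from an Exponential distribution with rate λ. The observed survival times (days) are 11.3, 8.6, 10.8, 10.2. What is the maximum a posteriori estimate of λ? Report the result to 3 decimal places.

λ̂_MAP = 0.182

The Exponential(rate=λ) likelihood is ∝ λ^n e^(−λΣtᵢ). Here n = 4 and Σtᵢ = 11.3 + 8.6 + 10.8 + 10.2 = 40.9.
Posterior ∝ λ^4e^(−3λ) · λ^4e^(−40.9λ) = λ^8e^(−43.9λ), i.e. Gamma(9, 43.9).
Mode = (a−1)/b = 8/43.9 ≈ 0.182.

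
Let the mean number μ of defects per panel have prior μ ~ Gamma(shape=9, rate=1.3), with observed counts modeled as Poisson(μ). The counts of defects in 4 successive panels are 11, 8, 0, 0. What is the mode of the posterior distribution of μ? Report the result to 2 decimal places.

Σxᵢ = 11+8+0+0 = 19, with n = 4.
Posterior ∝ μ^8e^(−1.3μ) · μ^19e^(−4μ) = μ^27e^(−5.3μ), i.e. Gamma(shape=28, rate=5.3).
The mode of a Gamma(a, b) with a ≥ 1 (shape–rate) is (a−1)/b = 27/5.3 ≈ 5.09.

μ̂_MAP = 5.09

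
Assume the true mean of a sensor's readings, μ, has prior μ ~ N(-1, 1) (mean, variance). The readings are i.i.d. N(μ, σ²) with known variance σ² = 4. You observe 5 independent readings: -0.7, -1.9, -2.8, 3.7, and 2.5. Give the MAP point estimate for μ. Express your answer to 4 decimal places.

n = 5; x̄ = ((-0.7) + (-1.9) + (-2.8) + 3.7 + 2.5)/5 = 0.8/5 = 0.16.
For a Normal prior and Normal likelihood with known variance, the posterior is Normal; its mode equals its mean, the precision-weighted average.
Prior precision 1/σ₀² = 1/1 = 1; data precision n/σ² = 5/4 = 1.25.
μ̂ = (1·(-1) + 1.25·0.16) / (1 + 1.25) = (-0.8)/2.25 = -16/45 ≈ -0.3556.

μ̂_MAP = -0.3556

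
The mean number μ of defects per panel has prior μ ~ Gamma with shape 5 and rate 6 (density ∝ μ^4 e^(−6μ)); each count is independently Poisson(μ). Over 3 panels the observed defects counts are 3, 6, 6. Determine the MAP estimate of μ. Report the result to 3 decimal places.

μ̂_MAP = 2.111

Σxᵢ = 3+6+6 = 15, with n = 3.
Posterior ∝ μ^4e^(−6μ) · μ^15e^(−3μ) = μ^19e^(−9μ), i.e. Gamma(shape=20, rate=9).
The mode of a Gamma(a, b) with a ≥ 1 (shape–rate) is (a−1)/b = 19/9 ≈ 2.111.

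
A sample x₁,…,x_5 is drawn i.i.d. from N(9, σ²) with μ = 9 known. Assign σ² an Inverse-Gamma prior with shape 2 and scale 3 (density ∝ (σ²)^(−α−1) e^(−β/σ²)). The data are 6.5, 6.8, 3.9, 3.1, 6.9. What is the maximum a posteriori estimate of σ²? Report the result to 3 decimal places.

Sum of squared deviations about the known mean: SS = (6.5−9)² + (6.8−9)² + (3.9−9)² + (3.1−9)² + (6.9−9)² = 76.32.
The Normal likelihood contributes (σ²)^(−n/2) exp(−SS/(2σ²)), so the posterior is Inverse-Gamma(α + n/2, β + SS/2) = Inverse-Gamma(4.5, 41.16).
The mode of Inverse-Gamma(a, b) is b/(a+1) = 41.16/5.5 ≈ 7.484.

σ̂²_MAP = 7.484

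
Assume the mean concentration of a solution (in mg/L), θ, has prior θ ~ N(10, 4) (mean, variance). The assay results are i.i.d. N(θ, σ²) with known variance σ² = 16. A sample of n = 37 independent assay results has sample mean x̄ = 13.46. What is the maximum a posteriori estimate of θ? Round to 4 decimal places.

θ̂_MAP = 13.1224

n = 37, x̄ = 13.46.
For a Normal prior and Normal likelihood with known variance, the posterior is Normal; its mode equals its mean, the precision-weighted average.
Prior precision 1/σ₀² = 1/4 = 0.25; data precision n/σ² = 37/16 = 2.3125.
θ̂ = (0.25·10 + 2.3125·13.46) / (0.25 + 2.3125) = 33.62625/2.5625 = 26901/2050 ≈ 13.1224.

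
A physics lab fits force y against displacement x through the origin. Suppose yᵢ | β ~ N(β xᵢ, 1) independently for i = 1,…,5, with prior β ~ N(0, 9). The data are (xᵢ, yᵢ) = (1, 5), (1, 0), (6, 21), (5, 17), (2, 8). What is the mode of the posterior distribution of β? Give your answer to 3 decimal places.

β̂_MAP = 3.457

log p(β | y) = −Σ(yᵢ − βxᵢ)²/(2·1) − β²/(2·9) + const.
Setting the derivative to zero: Σxᵢ(yᵢ − βxᵢ)/1 − β/9 = 0, so β = Σxᵢyᵢ / (Σxᵢ² + σ²/τ²).
Σxᵢyᵢ = 1·5 + 1·0 + 6·21 + 5·17 + 2·8 = 232; Σxᵢ² = 67; σ²/τ² = 1/9.
β̂_MAP = 232 / (67 + 1/9) = 232/(604/9) = 522/151 ≈ 3.457.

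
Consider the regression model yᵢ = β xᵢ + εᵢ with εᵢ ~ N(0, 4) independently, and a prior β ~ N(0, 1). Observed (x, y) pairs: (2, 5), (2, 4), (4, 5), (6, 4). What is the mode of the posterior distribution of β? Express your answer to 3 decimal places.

log p(β | y) = −Σ(yᵢ − βxᵢ)²/(2·4) − β²/(2·1) + const.
Setting the derivative to zero: Σxᵢ(yᵢ − βxᵢ)/4 − β/1 = 0, so β = Σxᵢyᵢ / (Σxᵢ² + σ²/τ²).
Σxᵢyᵢ = 2·5 + 2·4 + 4·5 + 6·4 = 62; Σxᵢ² = 60; σ²/τ² = 4.
β̂_MAP = 62 / (60 + 4) = 62/64 ≈ 0.969.

β̂_MAP = 0.969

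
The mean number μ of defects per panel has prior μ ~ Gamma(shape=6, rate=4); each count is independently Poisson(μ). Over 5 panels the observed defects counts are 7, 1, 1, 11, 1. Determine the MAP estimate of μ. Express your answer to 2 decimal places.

μ̂_MAP = 2.89

Σxᵢ = 7+1+1+11+1 = 21, with n = 5.
Posterior ∝ μ^5e^(−4μ) · μ^21e^(−5μ) = μ^26e^(−9μ), i.e. Gamma(shape=27, rate=9).
The mode of a Gamma(a, b) with a ≥ 1 (shape–rate) is (a−1)/b = 26/9 ≈ 2.89.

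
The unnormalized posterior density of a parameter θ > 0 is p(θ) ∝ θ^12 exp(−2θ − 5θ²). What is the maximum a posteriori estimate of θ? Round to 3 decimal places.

ℓ'(θ) = 12/θ − 2 − 10θ. Setting this to zero and multiplying by θ: 10θ² + 2θ − 12 = 0.
θ = (−2 + √(2² + 4·10·12)) / (2·10) = (−2 + √484) / 20 = (−2 + 22)/20 = 1.
ℓ''(θ) = −12/θ² − 10 < 0, confirming a maximum.

θ̂_MAP = 1.000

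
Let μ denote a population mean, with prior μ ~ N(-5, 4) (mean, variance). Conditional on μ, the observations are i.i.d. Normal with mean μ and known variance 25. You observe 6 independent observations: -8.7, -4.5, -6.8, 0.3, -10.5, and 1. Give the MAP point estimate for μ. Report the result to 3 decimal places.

μ̂_MAP = -4.935

n = 6; x̄ = ((-8.7) + (-4.5) + (-6.8) + 0.3 + (-10.5) + 1)/6 = -29.2/6 = -73/15 ≈ -4.8667.
For a Normal prior and Normal likelihood with known variance, the posterior is Normal; its mode equals its mean, the precision-weighted average.
Prior precision 1/σ₀² = 1/4 = 0.25; data precision n/σ² = 6/25 = 0.24.
μ̂ = (0.25·(-5) + 0.24·(-73/15)) / (0.25 + 0.24) = (-2.418)/0.49 = -1209/245 ≈ -4.935.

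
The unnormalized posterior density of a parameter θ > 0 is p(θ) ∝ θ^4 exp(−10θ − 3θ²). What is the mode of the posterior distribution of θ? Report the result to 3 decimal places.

θ̂_MAP = 0.333

ℓ'(θ) = 4/θ − 10 − 6θ. Setting this to zero and multiplying by θ: 6θ² + 10θ − 4 = 0.
θ = (−10 + √(10² + 4·6·4)) / (2·6) = (−10 + √196) / 12 = (−10 + 14)/12 = 1/3.
ℓ''(θ) = −4/θ² − 6 < 0, confirming a maximum.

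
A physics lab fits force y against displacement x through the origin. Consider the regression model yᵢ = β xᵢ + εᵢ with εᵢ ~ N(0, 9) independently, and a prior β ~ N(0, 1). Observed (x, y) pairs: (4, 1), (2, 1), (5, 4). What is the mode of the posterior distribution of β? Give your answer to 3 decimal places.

β̂_MAP = 0.481

log p(β | y) = −Σ(yᵢ − βxᵢ)²/(2·9) − β²/(2·1) + const.
Setting the derivative to zero: Σxᵢ(yᵢ − βxᵢ)/9 − β/1 = 0, so β = Σxᵢyᵢ / (Σxᵢ² + σ²/τ²).
Σxᵢyᵢ = 4·1 + 2·1 + 5·4 = 26; Σxᵢ² = 45; σ²/τ² = 9.
β̂_MAP = 26 / (45 + 9) = 26/54 ≈ 0.481.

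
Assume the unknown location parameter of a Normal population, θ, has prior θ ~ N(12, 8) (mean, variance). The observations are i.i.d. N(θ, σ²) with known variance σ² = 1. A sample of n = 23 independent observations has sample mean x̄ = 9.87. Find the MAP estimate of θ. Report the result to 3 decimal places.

n = 23, x̄ = 9.87.
For a Normal prior and Normal likelihood with known variance, the posterior is Normal; its mode equals its mean, the precision-weighted average.
Prior precision 1/σ₀² = 1/8 = 0.125; data precision n/σ² = 23/1 = 23.
θ̂ = (0.125·12 + 23·9.87) / (0.125 + 23) = 228.51/23.125 = 45702/4625 ≈ 9.882.

θ̂_MAP = 9.882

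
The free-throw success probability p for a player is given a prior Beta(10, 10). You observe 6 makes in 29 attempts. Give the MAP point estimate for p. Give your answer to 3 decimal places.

p̂_MAP = 0.319

Prior: Beta(10, 10).
Data: 6 successes in 29 trials. The binomial likelihood contributes p^6(1−p)^23, so the posterior is Beta(10+6, 10+23) = Beta(16, 33).
For Beta(a, b) with a, b > 1 the mode is (a−1)/(a+b−2) = 15/47 ≈ 0.319.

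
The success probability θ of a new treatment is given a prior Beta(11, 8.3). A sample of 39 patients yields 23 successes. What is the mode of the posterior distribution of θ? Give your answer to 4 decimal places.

Prior: Beta(11, 8.3).
Data: 23 successes in 39 trials. The binomial likelihood contributes θ^23(1−θ)^16, so the posterior is Beta(11+23, 8.3+16) = Beta(34, 24.3).
For Beta(a, b) with a, b > 1 the mode is (a−1)/(a+b−2) = 33/56.3 ≈ 0.5861.

θ̂_MAP = 0.5861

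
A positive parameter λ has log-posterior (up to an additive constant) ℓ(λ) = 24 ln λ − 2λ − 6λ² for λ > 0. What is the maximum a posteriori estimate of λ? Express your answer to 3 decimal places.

ℓ'(λ) = 24/λ − 2 − 12λ. Setting this to zero and multiplying by λ: 12λ² + 2λ − 24 = 0.
λ = (−2 + √(2² + 4·12·24)) / (2·12) = (−2 + √1156) / 24 = (−2 + 34)/24 = 4/3.
ℓ''(λ) = −24/λ² − 12 < 0, confirming a maximum.

λ̂_MAP = 1.333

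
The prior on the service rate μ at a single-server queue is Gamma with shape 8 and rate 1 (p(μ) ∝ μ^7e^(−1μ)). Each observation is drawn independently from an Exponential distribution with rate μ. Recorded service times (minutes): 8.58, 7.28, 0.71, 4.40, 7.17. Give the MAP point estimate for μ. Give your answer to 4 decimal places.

The Exponential(rate=μ) likelihood is ∝ μ^n e^(−μΣtᵢ). Here n = 5 and Σtᵢ = 8.58 + 7.28 + 0.71 + 4.40 + 7.17 = 28.14.
Posterior ∝ μ^7e^(−1μ) · μ^5e^(−28.14μ) = μ^12e^(−29.14μ), i.e. Gamma(13, 29.14).
Mode = (a−1)/b = 12/29.14 ≈ 0.4118.

μ̂_MAP = 0.4118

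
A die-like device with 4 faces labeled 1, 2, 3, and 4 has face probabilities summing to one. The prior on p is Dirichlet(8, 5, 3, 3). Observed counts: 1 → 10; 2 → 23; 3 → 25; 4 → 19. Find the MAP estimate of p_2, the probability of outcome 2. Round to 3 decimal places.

MAP estimate: 0.293

The posterior is Dirichlet(αᵢ + nᵢ) = Dirichlet(18, 28, 28, 22).
For a Dirichlet(a₁,…,a_K) with all aᵢ > 1, the mode has j-th component (aⱼ − 1)/(Σaᵢ − K).
Here Σaᵢ = 96 and K = 4, so p_2 = (28 − 1)/(96 − 4) = 27/92 ≈ 0.293.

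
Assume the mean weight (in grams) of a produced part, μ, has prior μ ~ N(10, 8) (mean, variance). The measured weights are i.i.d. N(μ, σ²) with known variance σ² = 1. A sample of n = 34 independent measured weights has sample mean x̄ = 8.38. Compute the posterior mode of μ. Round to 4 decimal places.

n = 34, x̄ = 8.38.
For a Normal prior and Normal likelihood with known variance, the posterior is Normal; its mode equals its mean, the precision-weighted average.
Prior precision 1/σ₀² = 1/8 = 0.125; data precision n/σ² = 34/1 = 34.
μ̂ = (0.125·10 + 34·8.38) / (0.125 + 34) = 286.17/34.125 = 19078/2275 ≈ 8.3859.

μ̂_MAP = 8.3859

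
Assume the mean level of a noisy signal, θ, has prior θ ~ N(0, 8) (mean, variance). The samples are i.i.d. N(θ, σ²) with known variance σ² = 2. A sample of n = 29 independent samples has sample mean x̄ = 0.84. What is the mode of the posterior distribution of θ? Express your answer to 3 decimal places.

θ̂_MAP = 0.833

n = 29, x̄ = 0.84.
For a Normal prior and Normal likelihood with known variance, the posterior is Normal; its mode equals its mean, the precision-weighted average.
Prior precision 1/σ₀² = 1/8 = 0.125; data precision n/σ² = 29/2 = 14.5.
θ̂ = (0.125·0 + 14.5·0.84) / (0.125 + 14.5) = 12.18/14.625 = 812/975 ≈ 0.833.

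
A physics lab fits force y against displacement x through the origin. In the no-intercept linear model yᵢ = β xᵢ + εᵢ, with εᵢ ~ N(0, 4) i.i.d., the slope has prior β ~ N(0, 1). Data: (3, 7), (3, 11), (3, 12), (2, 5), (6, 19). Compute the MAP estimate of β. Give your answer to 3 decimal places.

log p(β | y) = −Σ(yᵢ − βxᵢ)²/(2·4) − β²/(2·1) + const.
Setting the derivative to zero: Σxᵢ(yᵢ − βxᵢ)/4 − β/1 = 0, so β = Σxᵢyᵢ / (Σxᵢ² + σ²/τ²).
Σxᵢyᵢ = 3·7 + 3·11 + 3·12 + 2·5 + 6·19 = 214; Σxᵢ² = 67; σ²/τ² = 4.
β̂_MAP = 214 / (67 + 4) = 214/71 ≈ 3.014.

β̂_MAP = 3.014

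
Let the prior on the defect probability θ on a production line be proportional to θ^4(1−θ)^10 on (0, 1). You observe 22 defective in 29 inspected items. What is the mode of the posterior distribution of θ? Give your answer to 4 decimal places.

The prior density ∝ θ^4(1−θ)^10 is the kernel of Beta(5, 11).
Data: 22 successes in 29 trials. The binomial likelihood contributes θ^22(1−θ)^7, so the posterior is Beta(5+22, 11+7) = Beta(27, 18).
For Beta(a, b) with a, b > 1 the mode is (a−1)/(a+b−2) = 26/43 ≈ 0.6047.

θ̂_MAP = 0.6047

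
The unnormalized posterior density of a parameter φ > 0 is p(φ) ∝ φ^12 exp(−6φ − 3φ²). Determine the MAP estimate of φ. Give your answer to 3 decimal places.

ℓ'(φ) = 12/φ − 6 − 6φ. Setting this to zero and multiplying by φ: 6φ² + 6φ − 12 = 0.
φ = (−6 + √(6² + 4·6·12)) / (2·6) = (−6 + √324) / 12 = (−6 + 18)/12 = 1.
ℓ''(φ) = −12/φ² − 6 < 0, confirming a maximum.

φ̂_MAP = 1.000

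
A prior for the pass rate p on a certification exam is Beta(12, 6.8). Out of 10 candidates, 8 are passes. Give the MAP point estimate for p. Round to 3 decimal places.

Prior: Beta(12, 6.8).
Data: 8 successes in 10 trials. The binomial likelihood contributes p^8(1−p)^2, so the posterior is Beta(12+8, 6.8+2) = Beta(20, 8.8).
For Beta(a, b) with a, b > 1 the mode is (a−1)/(a+b−2) = 19/26.8 ≈ 0.709.

p̂_MAP = 0.709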